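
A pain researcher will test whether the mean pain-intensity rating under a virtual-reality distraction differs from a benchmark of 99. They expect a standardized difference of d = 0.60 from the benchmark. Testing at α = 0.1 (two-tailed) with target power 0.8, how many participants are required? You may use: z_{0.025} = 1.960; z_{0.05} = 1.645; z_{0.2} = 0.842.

For a one-sample test: n = ((z_{α/2} + z_β) / d)².
z_{α/2} + z_β = 1.645 + 0.842 = 2.487.
n = (2.487 / 0.60)² = 4.145² = 17.18.
Round up.

n = 18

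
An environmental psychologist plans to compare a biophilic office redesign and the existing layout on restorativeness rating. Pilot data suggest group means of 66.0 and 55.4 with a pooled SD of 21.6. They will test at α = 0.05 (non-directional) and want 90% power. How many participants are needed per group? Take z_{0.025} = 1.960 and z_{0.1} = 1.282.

Cohen's d = |M₁ − M₂| / SD_pooled = |66.0 − 55.4| / 21.6 = 10.6 / 21.6 = 0.491.
For two independent groups with equal n: n = 2·((z_{α/2} + z_β) / d)².
z_{α/2} + z_β = 1.960 + 1.282 = 3.242.
n = 2 × (3.242 / 0.491)² = 2 × 6.603² = 2 × 43.60 = 87.2.
Round up to the next whole participant.

n = 88 per group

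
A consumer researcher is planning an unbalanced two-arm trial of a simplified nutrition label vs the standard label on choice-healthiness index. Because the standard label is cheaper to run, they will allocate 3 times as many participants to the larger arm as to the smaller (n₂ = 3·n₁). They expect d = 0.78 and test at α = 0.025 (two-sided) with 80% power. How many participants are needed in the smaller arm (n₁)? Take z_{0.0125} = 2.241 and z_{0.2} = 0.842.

With allocation ratio k = n₂/n₁ = 3, Var(x̄₁−x̄₂) = σ²(1/n₁ + 1/(k·n₁)) = σ²·(k+1)/(k·n₁).
So n₁ = (1 + 1/k)·((z_{α/2} + z_β)/d)² = 1.333 × (3.083/0.78)².
n₁ = 1.333 × 15.62 = 20.8.
Round up: n₁ = 21, giving n₂ = 3 × 21 = 63.

n₁ = 21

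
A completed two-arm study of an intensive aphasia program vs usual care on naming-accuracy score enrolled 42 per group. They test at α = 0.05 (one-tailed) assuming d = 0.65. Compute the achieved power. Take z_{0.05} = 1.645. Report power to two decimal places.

power ≈ 0.91

For two equal groups, power = Φ(d·√(n/2) − z_{α}).
d·√(n/2) = 0.65 × √(42/2) = 0.65 × 4.583 = 2.979.
z_β = 2.979 − 1.645 = 1.334.
Power = Φ(1.334) = 0.909.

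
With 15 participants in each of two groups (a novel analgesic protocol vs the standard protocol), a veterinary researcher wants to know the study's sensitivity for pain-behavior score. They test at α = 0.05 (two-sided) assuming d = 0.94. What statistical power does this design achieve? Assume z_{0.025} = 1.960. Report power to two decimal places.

For two equal groups, power = Φ(d·√(n/2) − z_{α/2}).
d·√(n/2) = 0.94 × √(15/2) = 0.94 × 2.739 = 2.574.
z_β = 2.574 − 1.960 = 0.614.
Power = Φ(0.614) = 0.730.

power ≈ 0.73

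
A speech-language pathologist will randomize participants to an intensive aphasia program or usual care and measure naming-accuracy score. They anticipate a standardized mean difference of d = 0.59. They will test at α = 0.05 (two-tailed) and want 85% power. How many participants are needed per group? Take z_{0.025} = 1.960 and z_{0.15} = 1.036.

n = 52 per group

For two independent groups with equal n: n = 2·((z_{α/2} + z_β) / d)².
z_{α/2} + z_β = 1.960 + 1.036 = 2.996.
n = 2 × (2.996 / 0.59)² = 2 × 5.078² = 2 × 25.79 = 51.6.
Round up to the next whole participant.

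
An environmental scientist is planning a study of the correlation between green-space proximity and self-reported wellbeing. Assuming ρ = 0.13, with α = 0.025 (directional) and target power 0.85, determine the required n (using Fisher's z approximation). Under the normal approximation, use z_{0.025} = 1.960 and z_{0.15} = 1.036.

Fisher's z: C = ½·ln((1+r)/(1−r)) = ½·ln(1.2989) = 0.1307.
n = ((z_{α} + z_β)/C)² + 3.
(1.960 + 1.036) / 0.1307 = 2.996 / 0.1307 = 22.923.
n = 22.923² + 3 = 525.45 + 3 = 528.5.
Round up.

n = 529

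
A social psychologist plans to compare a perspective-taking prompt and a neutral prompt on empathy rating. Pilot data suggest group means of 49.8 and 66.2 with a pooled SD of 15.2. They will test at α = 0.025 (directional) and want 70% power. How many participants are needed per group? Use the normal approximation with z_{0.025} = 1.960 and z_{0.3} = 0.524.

n = 11 per group

Cohen's d = |M₁ − M₂| / SD_pooled = |49.8 − 66.2| / 15.2 = 16.4 / 15.2 = 1.079.
For two independent groups with equal n: n = 2·((z_{α} + z_β) / d)².
z_{α} + z_β = 1.960 + 0.524 = 2.484.
n = 2 × (2.484 / 1.079)² = 2 × 2.302² = 2 × 5.30 = 10.6.
Round up to the next whole participant.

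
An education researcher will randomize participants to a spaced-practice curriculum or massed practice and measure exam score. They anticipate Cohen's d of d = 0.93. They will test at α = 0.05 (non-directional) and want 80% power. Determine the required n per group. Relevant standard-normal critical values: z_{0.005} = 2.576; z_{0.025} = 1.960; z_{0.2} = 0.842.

For two independent groups with equal n: n = 2·((z_{α/2} + z_β) / d)².
z_{α/2} + z_β = 1.960 + 0.842 = 2.802.
n = 2 × (2.802 / 0.93)² = 2 × 3.013² = 2 × 9.08 = 18.2.
Round up to the next whole participant.

n = 19 per group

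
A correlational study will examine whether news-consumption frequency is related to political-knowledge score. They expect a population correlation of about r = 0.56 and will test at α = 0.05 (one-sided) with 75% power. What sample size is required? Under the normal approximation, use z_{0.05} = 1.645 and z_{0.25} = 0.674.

n = 17

Fisher's z: C = ½·ln((1+r)/(1−r)) = ½·ln(3.5455) = 0.6328.
n = ((z_{α} + z_β)/C)² + 3.
(1.645 + 0.674) / 0.6328 = 2.319 / 0.6328 = 3.665.
n = 3.665² + 3 = 13.43 + 3 = 16.4.
Round up.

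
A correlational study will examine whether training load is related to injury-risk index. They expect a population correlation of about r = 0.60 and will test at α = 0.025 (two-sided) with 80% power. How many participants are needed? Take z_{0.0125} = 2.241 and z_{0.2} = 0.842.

n = 23

Fisher's z: C = ½·ln((1+r)/(1−r)) = ½·ln(4.0000) = 0.6931.
n = ((z_{α/2} + z_β)/C)² + 3.
(2.241 + 0.842) / 0.6931 = 3.083 / 0.6931 = 4.448.
n = 4.448² + 3 = 19.79 + 3 = 22.8.
Round up.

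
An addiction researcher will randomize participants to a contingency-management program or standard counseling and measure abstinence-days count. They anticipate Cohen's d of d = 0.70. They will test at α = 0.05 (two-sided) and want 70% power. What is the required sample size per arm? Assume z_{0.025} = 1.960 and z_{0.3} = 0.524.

For two independent groups with equal n: n = 2·((z_{α/2} + z_β) / d)².
z_{α/2} + z_β = 1.960 + 0.524 = 2.484.
n = 2 × (2.484 / 0.70)² = 2 × 3.549² = 2 × 12.59 = 25.2.
Round up to the next whole participant.

n = 26 per group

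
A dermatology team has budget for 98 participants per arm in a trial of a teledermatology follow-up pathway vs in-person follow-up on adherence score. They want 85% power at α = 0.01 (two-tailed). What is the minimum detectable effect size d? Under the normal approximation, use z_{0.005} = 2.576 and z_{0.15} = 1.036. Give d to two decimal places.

For two independent groups of n = 98 each: d_min = (z_{α/2} + z_β)·√(2/n).
z-sum = 2.576 + 1.036 = 3.612.
d_min = 3.612 × √(2/98) = 3.612 × 0.1429 = 0.516.

d_min ≈ 0.52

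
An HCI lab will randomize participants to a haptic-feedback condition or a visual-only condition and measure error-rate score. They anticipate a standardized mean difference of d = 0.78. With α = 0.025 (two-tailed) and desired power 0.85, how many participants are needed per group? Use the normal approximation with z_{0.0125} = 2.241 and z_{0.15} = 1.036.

n = 36 per group

For two independent groups with equal n: n = 2·((z_{α/2} + z_β) / d)².
z_{α/2} + z_β = 2.241 + 1.036 = 3.277.
n = 2 × (3.277 / 0.78)² = 2 × 4.201² = 2 × 17.65 = 35.3.
Round up to the next whole participant.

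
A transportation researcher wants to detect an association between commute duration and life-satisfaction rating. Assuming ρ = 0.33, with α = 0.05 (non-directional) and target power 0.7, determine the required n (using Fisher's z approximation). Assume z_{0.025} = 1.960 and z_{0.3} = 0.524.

Fisher's z: C = ½·ln((1+r)/(1−r)) = ½·ln(1.9851) = 0.3428.
n = ((z_{α/2} + z_β)/C)² + 3.
(1.960 + 0.524) / 0.3428 = 2.484 / 0.3428 = 7.246.
n = 7.246² + 3 = 52.51 + 3 = 55.5.
Round up.

n = 56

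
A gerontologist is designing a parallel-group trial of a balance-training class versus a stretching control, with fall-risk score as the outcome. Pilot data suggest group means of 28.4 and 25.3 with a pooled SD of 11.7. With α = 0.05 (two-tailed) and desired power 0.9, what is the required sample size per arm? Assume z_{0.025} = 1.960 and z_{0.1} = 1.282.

n = 300 per group

Cohen's d = |M₁ − M₂| / SD_pooled = |28.4 − 25.3| / 11.7 = 3.1 / 11.7 = 0.265.
For two independent groups with equal n: n = 2·((z_{α/2} + z_β) / d)².
z_{α/2} + z_β = 1.960 + 1.282 = 3.242.
n = 2 × (3.242 / 0.265)² = 2 × 12.234² = 2 × 149.67 = 299.3.
Round up to the next whole participant.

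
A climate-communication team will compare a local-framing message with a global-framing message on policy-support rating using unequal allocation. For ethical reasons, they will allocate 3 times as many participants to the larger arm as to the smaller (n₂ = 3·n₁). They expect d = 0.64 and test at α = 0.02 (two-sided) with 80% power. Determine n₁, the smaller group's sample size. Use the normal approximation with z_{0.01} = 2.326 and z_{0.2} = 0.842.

n₁ = 33

With allocation ratio k = n₂/n₁ = 3, Var(x̄₁−x̄₂) = σ²(1/n₁ + 1/(k·n₁)) = σ²·(k+1)/(k·n₁).
So n₁ = (1 + 1/k)·((z_{α/2} + z_β)/d)² = 1.333 × (3.168/0.64)².
n₁ = 1.333 × 24.50 = 32.7.
Round up: n₁ = 33, giving n₂ = 3 × 33 = 99.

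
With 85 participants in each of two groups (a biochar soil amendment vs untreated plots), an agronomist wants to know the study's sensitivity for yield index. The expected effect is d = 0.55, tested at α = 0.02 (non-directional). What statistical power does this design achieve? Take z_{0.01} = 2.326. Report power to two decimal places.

power ≈ 0.90

For two equal groups, power = Φ(d·√(n/2) − z_{α/2}).
d·√(n/2) = 0.55 × √(85/2) = 0.55 × 6.519 = 3.586.
z_β = 3.586 − 2.326 = 1.260.
Power = Φ(1.260) = 0.896.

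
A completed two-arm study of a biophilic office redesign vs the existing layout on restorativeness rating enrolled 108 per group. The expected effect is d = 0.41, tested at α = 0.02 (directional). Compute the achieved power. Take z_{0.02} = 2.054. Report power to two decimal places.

For two equal groups, power = Φ(d·√(n/2) − z_{α}).
d·√(n/2) = 0.41 × √(108/2) = 0.41 × 7.348 = 3.013.
z_β = 3.013 − 2.054 = 0.959.
Power = Φ(0.959) = 0.831.

power ≈ 0.83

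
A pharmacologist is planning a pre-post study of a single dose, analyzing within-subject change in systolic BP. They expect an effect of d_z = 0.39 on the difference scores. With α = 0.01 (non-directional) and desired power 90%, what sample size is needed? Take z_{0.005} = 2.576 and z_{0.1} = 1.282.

n = 98 pairs

For a paired (one-sample on differences) test: n = ((z_{α/2} + z_β) / d)².
z_{α/2} + z_β = 2.576 + 1.282 = 3.858.
n = (3.858 / 0.39)² = 9.892² = 97.86.
Round up.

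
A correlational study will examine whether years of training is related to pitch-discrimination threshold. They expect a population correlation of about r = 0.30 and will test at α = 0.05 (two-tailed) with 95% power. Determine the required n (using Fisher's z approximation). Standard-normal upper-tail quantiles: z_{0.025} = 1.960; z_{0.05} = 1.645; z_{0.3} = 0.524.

n = 139

Fisher's z: C = ½·ln((1+r)/(1−r)) = ½·ln(1.8571) = 0.3095.
n = ((z_{α/2} + z_β)/C)² + 3.
(1.960 + 1.645) / 0.3095 = 3.605 / 0.3095 = 11.648.
n = 11.648² + 3 = 135.67 + 3 = 138.7.
Round up.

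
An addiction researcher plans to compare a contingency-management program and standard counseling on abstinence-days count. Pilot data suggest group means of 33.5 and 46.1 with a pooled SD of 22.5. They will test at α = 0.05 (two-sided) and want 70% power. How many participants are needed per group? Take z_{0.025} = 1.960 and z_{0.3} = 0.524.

Cohen's d = |M₁ − M₂| / SD_pooled = |33.5 − 46.1| / 22.5 = 12.6 / 22.5 = 0.560.
For two independent groups with equal n: n = 2·((z_{α/2} + z_β) / d)².
z_{α/2} + z_β = 1.960 + 0.524 = 2.484.
n = 2 × (2.484 / 0.560)² = 2 × 4.436² = 2 × 19.68 = 39.4.
Round up to the next whole participant.

n = 40 per group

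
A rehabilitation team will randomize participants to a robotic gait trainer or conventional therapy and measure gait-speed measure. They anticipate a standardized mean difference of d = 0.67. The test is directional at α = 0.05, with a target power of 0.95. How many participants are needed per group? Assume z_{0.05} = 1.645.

For two independent groups with equal n: n = 2·((z_{α} + z_β) / d)².
z_{α} + z_β = 1.645 + 1.645 = 3.290.
n = 2 × (3.290 / 0.67)² = 2 × 4.910² = 2 × 24.11 = 48.2.
Round up to the next whole participant.

n = 49 per group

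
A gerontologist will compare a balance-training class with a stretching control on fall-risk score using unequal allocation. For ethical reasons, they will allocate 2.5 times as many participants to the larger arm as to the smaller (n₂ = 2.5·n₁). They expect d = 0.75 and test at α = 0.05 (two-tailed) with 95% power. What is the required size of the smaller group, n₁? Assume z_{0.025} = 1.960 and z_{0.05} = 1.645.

n₁ = 33

With allocation ratio k = n₂/n₁ = 2.5, Var(x̄₁−x̄₂) = σ²(1/n₁ + 1/(k·n₁)) = σ²·(k+1)/(k·n₁).
So n₁ = (1 + 1/k)·((z_{α/2} + z_β)/d)² = 1.400 × (3.605/0.75)².
n₁ = 1.400 × 23.10 = 32.3.
Round up: n₁ = 33, giving n₂ = ⌈2.5 × 33⌉ = ⌈82.5⌉ = 83.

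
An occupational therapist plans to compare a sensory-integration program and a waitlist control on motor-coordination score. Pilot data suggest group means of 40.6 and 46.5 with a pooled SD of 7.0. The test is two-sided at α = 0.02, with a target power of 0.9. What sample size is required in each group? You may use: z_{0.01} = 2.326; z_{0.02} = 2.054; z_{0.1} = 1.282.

Cohen's d = |M₁ − M₂| / SD_pooled = |40.6 − 46.5| / 7.0 = 5.9 / 7.0 = 0.843.
For two independent groups with equal n: n = 2·((z_{α/2} + z_β) / d)².
z_{α/2} + z_β = 2.326 + 1.282 = 3.608.
n = 2 × (3.608 / 0.843)² = 2 × 4.280² = 2 × 18.32 = 36.6.
Round up to the next whole participant.

n = 37 per group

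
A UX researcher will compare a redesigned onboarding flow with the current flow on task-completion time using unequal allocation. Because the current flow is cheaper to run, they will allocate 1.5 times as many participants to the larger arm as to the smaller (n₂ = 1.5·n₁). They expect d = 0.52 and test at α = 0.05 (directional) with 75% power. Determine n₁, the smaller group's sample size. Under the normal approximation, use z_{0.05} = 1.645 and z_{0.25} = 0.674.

With allocation ratio k = n₂/n₁ = 1.5, Var(x̄₁−x̄₂) = σ²(1/n₁ + 1/(k·n₁)) = σ²·(k+1)/(k·n₁).
So n₁ = (1 + 1/k)·((z_{α} + z_β)/d)² = 1.667 × (2.319/0.52)².
n₁ = 1.667 × 19.89 = 33.1.
Round up: n₁ = 34, giving n₂ = 1.5 × 34 = 51.

n₁ = 34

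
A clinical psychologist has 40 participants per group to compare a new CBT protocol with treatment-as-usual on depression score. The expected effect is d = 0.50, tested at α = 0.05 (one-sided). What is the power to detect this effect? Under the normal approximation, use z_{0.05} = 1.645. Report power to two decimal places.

power ≈ 0.72

For two equal groups, power = Φ(d·√(n/2) − z_{α}).
d·√(n/2) = 0.50 × √(40/2) = 0.50 × 4.472 = 2.236.
z_β = 2.236 − 1.645 = 0.591.
Power = Φ(0.591) = 0.723.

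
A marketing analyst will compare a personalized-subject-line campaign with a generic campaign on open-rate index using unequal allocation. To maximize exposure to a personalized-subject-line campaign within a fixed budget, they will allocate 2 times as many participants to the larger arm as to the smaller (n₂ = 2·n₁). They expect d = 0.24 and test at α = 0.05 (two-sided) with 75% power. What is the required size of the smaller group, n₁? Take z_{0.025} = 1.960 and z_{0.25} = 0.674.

With allocation ratio k = n₂/n₁ = 2, Var(x̄₁−x̄₂) = σ²(1/n₁ + 1/(k·n₁)) = σ²·(k+1)/(k·n₁).
So n₁ = (1 + 1/k)·((z_{α/2} + z_β)/d)² = 1.500 × (2.634/0.24)².
n₁ = 1.500 × 120.45 = 180.7.
Round up: n₁ = 181, giving n₂ = 2 × 181 = 362.

n₁ = 181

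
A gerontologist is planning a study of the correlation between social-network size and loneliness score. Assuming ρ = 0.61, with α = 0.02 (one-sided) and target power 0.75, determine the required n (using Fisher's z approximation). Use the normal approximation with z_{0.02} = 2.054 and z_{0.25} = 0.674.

Fisher's z: C = ½·ln((1+r)/(1−r)) = ½·ln(4.1282) = 0.7089.
n = ((z_{α} + z_β)/C)² + 3.
(2.054 + 0.674) / 0.7089 = 2.728 / 0.7089 = 3.848.
n = 3.848² + 3 = 14.81 + 3 = 17.8.
Round up.

n = 18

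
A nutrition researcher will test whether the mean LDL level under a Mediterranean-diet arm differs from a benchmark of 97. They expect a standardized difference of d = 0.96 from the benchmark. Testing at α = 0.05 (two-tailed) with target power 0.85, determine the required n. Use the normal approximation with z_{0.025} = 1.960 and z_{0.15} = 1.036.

For a one-sample test: n = ((z_{α/2} + z_β) / d)².
z_{α/2} + z_β = 1.960 + 1.036 = 2.996.
n = (2.996 / 0.96)² = 3.121² = 9.74.
Round up.

n = 10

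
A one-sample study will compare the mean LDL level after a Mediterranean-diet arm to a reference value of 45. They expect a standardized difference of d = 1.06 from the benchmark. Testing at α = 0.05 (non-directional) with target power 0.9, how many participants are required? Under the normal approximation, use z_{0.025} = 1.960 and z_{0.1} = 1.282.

n = 10

For a one-sample test: n = ((z_{α/2} + z_β) / d)².
z_{α/2} + z_β = 1.960 + 1.282 = 3.242.
n = (3.242 / 1.06)² = 3.058² = 9.35.
Round up.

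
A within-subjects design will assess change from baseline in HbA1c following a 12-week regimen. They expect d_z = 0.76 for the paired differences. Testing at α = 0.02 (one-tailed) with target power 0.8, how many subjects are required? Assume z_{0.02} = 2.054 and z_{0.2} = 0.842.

For a paired (one-sample on differences) test: n = ((z_{α} + z_β) / d)².
z_{α} + z_β = 2.054 + 0.842 = 2.896.
n = (2.896 / 0.76)² = 3.811² = 14.52.
Round up.

n = 15 pairs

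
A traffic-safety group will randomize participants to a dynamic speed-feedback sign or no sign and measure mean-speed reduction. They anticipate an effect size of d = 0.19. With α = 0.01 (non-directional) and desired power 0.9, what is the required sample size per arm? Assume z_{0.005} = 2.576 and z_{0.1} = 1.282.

For two independent groups with equal n: n = 2·((z_{α/2} + z_β) / d)².
z_{α/2} + z_β = 2.576 + 1.282 = 3.858.
n = 2 × (3.858 / 0.19)² = 2 × 20.305² = 2 × 412.30 = 824.6.
Round up to the next whole participant.

n = 825 per group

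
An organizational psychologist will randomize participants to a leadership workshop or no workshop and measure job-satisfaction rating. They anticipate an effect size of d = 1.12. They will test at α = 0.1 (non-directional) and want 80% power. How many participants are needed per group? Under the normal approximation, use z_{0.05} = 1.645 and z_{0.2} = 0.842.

n = 10 per group

For two independent groups with equal n: n = 2·((z_{α/2} + z_β) / d)².
z_{α/2} + z_β = 1.645 + 0.842 = 2.487.
n = 2 × (2.487 / 1.12)² = 2 × 2.221² = 2 × 4.93 = 9.9.
Round up to the next whole participant.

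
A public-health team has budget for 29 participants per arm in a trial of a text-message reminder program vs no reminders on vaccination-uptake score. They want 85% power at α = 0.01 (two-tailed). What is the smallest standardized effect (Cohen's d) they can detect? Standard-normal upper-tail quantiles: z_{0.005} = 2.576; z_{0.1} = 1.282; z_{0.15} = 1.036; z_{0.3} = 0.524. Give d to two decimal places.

d_min ≈ 0.95

For two independent groups of n = 29 each: d_min = (z_{α/2} + z_β)·√(2/n).
z-sum = 2.576 + 1.036 = 3.612.
d_min = 3.612 × √(2/29) = 3.612 × 0.2626 = 0.949.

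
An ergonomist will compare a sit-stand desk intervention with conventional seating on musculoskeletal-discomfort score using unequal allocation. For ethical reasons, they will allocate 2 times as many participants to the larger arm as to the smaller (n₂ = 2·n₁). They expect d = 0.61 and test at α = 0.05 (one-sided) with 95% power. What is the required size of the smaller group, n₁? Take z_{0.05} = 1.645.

n₁ = 44

With allocation ratio k = n₂/n₁ = 2, Var(x̄₁−x̄₂) = σ²(1/n₁ + 1/(k·n₁)) = σ²·(k+1)/(k·n₁).
So n₁ = (1 + 1/k)·((z_{α} + z_β)/d)² = 1.500 × (3.290/0.61)².
n₁ = 1.500 × 29.09 = 43.6.
Round up: n₁ = 44, giving n₂ = 2 × 44 = 88.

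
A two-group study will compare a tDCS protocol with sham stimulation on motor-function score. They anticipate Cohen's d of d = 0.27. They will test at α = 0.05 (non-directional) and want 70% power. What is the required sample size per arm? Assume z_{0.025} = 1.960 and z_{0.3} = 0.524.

n = 170 per group

For two independent groups with equal n: n = 2·((z_{α/2} + z_β) / d)².
z_{α/2} + z_β = 1.960 + 0.524 = 2.484.
n = 2 × (2.484 / 0.27)² = 2 × 9.200² = 2 × 84.64 = 169.3.
Round up to the next whole participant.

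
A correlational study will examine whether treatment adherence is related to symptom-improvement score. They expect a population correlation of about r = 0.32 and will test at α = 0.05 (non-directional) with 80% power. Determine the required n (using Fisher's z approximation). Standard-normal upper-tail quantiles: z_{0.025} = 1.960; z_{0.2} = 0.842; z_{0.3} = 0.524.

Fisher's z: C = ½·ln((1+r)/(1−r)) = ½·ln(1.9412) = 0.3316.
n = ((z_{α/2} + z_β)/C)² + 3.
(1.960 + 0.842) / 0.3316 = 2.802 / 0.3316 = 8.450.
n = 8.450² + 3 = 71.40 + 3 = 74.4.
Round up.

n = 75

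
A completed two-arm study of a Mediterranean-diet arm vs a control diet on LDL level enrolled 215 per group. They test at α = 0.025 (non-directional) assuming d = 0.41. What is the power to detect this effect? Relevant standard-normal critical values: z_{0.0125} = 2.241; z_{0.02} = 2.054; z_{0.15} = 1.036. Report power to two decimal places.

For two equal groups, power = Φ(d·√(n/2) − z_{α/2}).
d·√(n/2) = 0.41 × √(215/2) = 0.41 × 10.368 = 4.251.
z_β = 4.251 − 2.241 = 2.010.
Power = Φ(2.010) = 0.978.

power ≈ 0.98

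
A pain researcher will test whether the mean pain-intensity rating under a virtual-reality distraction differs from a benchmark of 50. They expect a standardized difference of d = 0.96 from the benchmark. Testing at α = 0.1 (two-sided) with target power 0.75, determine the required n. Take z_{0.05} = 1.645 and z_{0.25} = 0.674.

For a one-sample test: n = ((z_{α/2} + z_β) / d)².
z_{α/2} + z_β = 1.645 + 0.674 = 2.319.
n = (2.319 / 0.96)² = 2.416² = 5.84.
Round up.

n = 6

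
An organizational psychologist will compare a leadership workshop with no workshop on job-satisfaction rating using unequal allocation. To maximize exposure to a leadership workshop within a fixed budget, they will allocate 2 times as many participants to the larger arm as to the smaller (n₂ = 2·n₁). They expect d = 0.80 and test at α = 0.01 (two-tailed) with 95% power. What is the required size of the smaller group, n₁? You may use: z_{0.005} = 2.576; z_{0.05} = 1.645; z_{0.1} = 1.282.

With allocation ratio k = n₂/n₁ = 2, Var(x̄₁−x̄₂) = σ²(1/n₁ + 1/(k·n₁)) = σ²·(k+1)/(k·n₁).
So n₁ = (1 + 1/k)·((z_{α/2} + z_β)/d)² = 1.500 × (4.221/0.80)².
n₁ = 1.500 × 27.84 = 41.8.
Round up: n₁ = 42, giving n₂ = 2 × 42 = 84.

n₁ = 42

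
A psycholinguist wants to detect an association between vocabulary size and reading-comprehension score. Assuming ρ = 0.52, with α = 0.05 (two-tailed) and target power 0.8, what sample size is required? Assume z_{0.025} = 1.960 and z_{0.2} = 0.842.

n = 27

Fisher's z: C = ½·ln((1+r)/(1−r)) = ½·ln(3.1667) = 0.5763.
n = ((z_{α/2} + z_β)/C)² + 3.
(1.960 + 0.842) / 0.5763 = 2.802 / 0.5763 = 4.862.
n = 4.862² + 3 = 23.64 + 3 = 26.6.
Round up.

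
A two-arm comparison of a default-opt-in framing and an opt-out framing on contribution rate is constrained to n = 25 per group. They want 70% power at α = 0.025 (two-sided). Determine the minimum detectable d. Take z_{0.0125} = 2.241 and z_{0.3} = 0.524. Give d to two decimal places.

d_min ≈ 0.78

For two independent groups of n = 25 each: d_min = (z_{α/2} + z_β)·√(2/n).
z-sum = 2.241 + 0.524 = 2.765.
d_min = 2.765 × √(2/25) = 2.765 × 0.2828 = 0.782.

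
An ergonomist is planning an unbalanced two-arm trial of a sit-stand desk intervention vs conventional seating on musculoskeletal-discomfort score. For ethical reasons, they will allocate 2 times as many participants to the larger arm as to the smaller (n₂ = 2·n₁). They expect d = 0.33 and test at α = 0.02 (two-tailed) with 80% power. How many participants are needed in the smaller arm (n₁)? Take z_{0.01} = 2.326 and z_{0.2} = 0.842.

With allocation ratio k = n₂/n₁ = 2, Var(x̄₁−x̄₂) = σ²(1/n₁ + 1/(k·n₁)) = σ²·(k+1)/(k·n₁).
So n₁ = (1 + 1/k)·((z_{α/2} + z_β)/d)² = 1.500 × (3.168/0.33)².
n₁ = 1.500 × 92.16 = 138.2.
Round up: n₁ = 139, giving n₂ = 2 × 139 = 278.

n₁ = 139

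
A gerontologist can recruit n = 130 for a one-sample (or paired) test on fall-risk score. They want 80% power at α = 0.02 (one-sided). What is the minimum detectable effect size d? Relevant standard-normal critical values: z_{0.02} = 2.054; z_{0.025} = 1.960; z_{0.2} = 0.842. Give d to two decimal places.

d_min ≈ 0.25

For a single sample (or paired design) of n = 130: d_min = (z_{α} + z_β)/√n.
z-sum = 2.054 + 0.842 = 2.896.
d_min = 2.896 / √130 = 2.896 / 11.402 = 0.254.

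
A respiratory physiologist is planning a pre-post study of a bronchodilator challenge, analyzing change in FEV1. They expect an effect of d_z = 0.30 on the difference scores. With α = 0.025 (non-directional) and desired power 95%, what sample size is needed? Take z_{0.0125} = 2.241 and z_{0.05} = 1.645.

For a paired (one-sample on differences) test: n = ((z_{α/2} + z_β) / d)².
z_{α/2} + z_β = 2.241 + 1.645 = 3.886.
n = (3.886 / 0.30)² = 12.953² = 167.79.
Round up.

n = 168 pairs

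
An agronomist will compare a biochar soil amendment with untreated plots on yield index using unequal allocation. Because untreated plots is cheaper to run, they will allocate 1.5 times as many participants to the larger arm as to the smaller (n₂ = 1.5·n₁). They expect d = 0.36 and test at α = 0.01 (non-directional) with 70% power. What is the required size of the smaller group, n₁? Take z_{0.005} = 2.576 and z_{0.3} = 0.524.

With allocation ratio k = n₂/n₁ = 1.5, Var(x̄₁−x̄₂) = σ²(1/n₁ + 1/(k·n₁)) = σ²·(k+1)/(k·n₁).
So n₁ = (1 + 1/k)·((z_{α/2} + z_β)/d)² = 1.667 × (3.100/0.36)².
n₁ = 1.667 × 74.15 = 123.6.
Round up: n₁ = 124, giving n₂ = 1.5 × 124 = 186.

n₁ = 124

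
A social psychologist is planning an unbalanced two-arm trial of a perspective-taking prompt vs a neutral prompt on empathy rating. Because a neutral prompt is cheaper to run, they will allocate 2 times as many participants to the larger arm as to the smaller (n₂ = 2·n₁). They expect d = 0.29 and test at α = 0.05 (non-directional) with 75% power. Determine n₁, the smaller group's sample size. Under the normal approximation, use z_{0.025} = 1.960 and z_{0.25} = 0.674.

With allocation ratio k = n₂/n₁ = 2, Var(x̄₁−x̄₂) = σ²(1/n₁ + 1/(k·n₁)) = σ²·(k+1)/(k·n₁).
So n₁ = (1 + 1/k)·((z_{α/2} + z_β)/d)² = 1.500 × (2.634/0.29)².
n₁ = 1.500 × 82.50 = 123.7.
Round up: n₁ = 124, giving n₂ = 2 × 124 = 248.

n₁ = 124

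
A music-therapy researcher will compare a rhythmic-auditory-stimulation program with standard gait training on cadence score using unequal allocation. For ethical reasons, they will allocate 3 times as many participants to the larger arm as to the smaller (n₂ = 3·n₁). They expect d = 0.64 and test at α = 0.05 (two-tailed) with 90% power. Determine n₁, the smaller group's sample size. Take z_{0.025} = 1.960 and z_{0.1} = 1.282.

With allocation ratio k = n₂/n₁ = 3, Var(x̄₁−x̄₂) = σ²(1/n₁ + 1/(k·n₁)) = σ²·(k+1)/(k·n₁).
So n₁ = (1 + 1/k)·((z_{α/2} + z_β)/d)² = 1.333 × (3.242/0.64)².
n₁ = 1.333 × 25.66 = 34.2.
Round up: n₁ = 35, giving n₂ = 3 × 35 = 105.

n₁ = 35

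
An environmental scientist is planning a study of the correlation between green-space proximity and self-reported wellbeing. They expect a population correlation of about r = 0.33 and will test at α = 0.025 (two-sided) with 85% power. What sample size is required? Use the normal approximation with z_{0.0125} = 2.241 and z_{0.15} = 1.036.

Fisher's z: C = ½·ln((1+r)/(1−r)) = ½·ln(1.9851) = 0.3428.
n = ((z_{α/2} + z_β)/C)² + 3.
(2.241 + 1.036) / 0.3428 = 3.277 / 0.3428 = 9.560.
n = 9.560² + 3 = 91.38 + 3 = 94.4.
Round up.

n = 95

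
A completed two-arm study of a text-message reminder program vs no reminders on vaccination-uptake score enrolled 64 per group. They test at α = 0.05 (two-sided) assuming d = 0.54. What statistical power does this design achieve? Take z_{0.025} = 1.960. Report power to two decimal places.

For two equal groups, power = Φ(d·√(n/2) − z_{α/2}).
d·√(n/2) = 0.54 × √(64/2) = 0.54 × 5.657 = 3.055.
z_β = 3.055 − 1.960 = 1.095.
Power = Φ(1.095) = 0.863.

power ≈ 0.86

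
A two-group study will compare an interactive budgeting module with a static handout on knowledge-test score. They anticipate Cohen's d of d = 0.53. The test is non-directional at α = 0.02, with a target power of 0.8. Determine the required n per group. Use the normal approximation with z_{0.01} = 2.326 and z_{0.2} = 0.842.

n = 72 per group

For two independent groups with equal n: n = 2·((z_{α/2} + z_β) / d)².
z_{α/2} + z_β = 2.326 + 0.842 = 3.168.
n = 2 × (3.168 / 0.53)² = 2 × 5.977² = 2 × 35.73 = 71.5.
Round up to the next whole participant.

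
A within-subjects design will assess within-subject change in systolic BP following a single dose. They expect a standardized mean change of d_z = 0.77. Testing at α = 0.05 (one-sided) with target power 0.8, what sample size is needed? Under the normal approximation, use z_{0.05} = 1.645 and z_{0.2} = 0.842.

For a paired (one-sample on differences) test: n = ((z_{α} + z_β) / d)².
z_{α} + z_β = 1.645 + 0.842 = 2.487.
n = (2.487 / 0.77)² = 3.230² = 10.43.
Round up.

n = 11 pairs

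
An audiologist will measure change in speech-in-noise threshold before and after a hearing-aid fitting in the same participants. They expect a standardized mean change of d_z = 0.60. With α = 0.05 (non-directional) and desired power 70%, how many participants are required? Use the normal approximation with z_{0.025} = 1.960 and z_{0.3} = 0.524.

For a paired (one-sample on differences) test: n = ((z_{α/2} + z_β) / d)².
z_{α/2} + z_β = 1.960 + 0.524 = 2.484.
n = (2.484 / 0.60)² = 4.140² = 17.14.
Round up.

n = 18 pairs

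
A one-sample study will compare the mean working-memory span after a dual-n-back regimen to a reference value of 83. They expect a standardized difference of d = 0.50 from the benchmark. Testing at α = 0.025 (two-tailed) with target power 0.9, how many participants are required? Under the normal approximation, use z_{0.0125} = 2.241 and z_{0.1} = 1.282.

For a one-sample test: n = ((z_{α/2} + z_β) / d)².
z_{α/2} + z_β = 2.241 + 1.282 = 3.523.
n = (3.523 / 0.50)² = 7.046² = 49.65.
Round up.

n = 50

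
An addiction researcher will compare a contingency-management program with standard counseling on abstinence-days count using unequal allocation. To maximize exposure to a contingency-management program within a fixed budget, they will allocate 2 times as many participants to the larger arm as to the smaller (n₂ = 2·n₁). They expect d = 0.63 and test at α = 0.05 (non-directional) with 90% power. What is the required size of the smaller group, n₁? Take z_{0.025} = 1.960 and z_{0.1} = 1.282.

With allocation ratio k = n₂/n₁ = 2, Var(x̄₁−x̄₂) = σ²(1/n₁ + 1/(k·n₁)) = σ²·(k+1)/(k·n₁).
So n₁ = (1 + 1/k)·((z_{α/2} + z_β)/d)² = 1.500 × (3.242/0.63)².
n₁ = 1.500 × 26.48 = 39.7.
Round up: n₁ = 40, giving n₂ = 2 × 40 = 80.

n₁ = 40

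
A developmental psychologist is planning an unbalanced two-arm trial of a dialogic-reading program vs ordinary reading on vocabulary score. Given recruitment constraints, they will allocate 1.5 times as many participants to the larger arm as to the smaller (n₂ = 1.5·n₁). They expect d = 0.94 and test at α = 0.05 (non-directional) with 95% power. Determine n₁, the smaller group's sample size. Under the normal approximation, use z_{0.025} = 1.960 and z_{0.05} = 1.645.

With allocation ratio k = n₂/n₁ = 1.5, Var(x̄₁−x̄₂) = σ²(1/n₁ + 1/(k·n₁)) = σ²·(k+1)/(k·n₁).
So n₁ = (1 + 1/k)·((z_{α/2} + z_β)/d)² = 1.667 × (3.605/0.94)².
n₁ = 1.667 × 14.71 = 24.5.
Round up: n₁ = 25, giving n₂ = ⌈1.5 × 25⌉ = ⌈37.5⌉ = 38.

n₁ = 25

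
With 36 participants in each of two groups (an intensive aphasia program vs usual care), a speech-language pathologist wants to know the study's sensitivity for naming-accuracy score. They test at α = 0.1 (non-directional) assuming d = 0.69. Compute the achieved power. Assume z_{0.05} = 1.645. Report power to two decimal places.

power ≈ 0.90

For two equal groups, power = Φ(d·√(n/2) − z_{α/2}).
d·√(n/2) = 0.69 × √(36/2) = 0.69 × 4.243 = 2.927.
z_β = 2.927 − 1.645 = 1.282.
Power = Φ(1.282) = 0.900.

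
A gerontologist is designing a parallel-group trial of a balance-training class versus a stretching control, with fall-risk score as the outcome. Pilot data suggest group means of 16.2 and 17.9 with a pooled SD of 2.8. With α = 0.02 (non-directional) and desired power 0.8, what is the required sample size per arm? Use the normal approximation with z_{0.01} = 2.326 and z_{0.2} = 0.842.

Cohen's d = |M₁ − M₂| / SD_pooled = |16.2 − 17.9| / 2.8 = 1.7 / 2.8 = 0.607.
For two independent groups with equal n: n = 2·((z_{α/2} + z_β) / d)².
z_{α/2} + z_β = 2.326 + 0.842 = 3.168.
n = 2 × (3.168 / 0.607)² = 2 × 5.219² = 2 × 27.24 = 54.5.
Round up to the next whole participant.

n = 55 per group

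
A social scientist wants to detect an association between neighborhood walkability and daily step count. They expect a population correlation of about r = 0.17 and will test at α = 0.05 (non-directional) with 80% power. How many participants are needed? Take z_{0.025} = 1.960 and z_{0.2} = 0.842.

Fisher's z: C = ½·ln((1+r)/(1−r)) = ½·ln(1.4096) = 0.1717.
n = ((z_{α/2} + z_β)/C)² + 3.
(1.960 + 0.842) / 0.1717 = 2.802 / 0.1717 = 16.319.
n = 16.319² + 3 = 266.32 + 3 = 269.3.
Round up.

n = 270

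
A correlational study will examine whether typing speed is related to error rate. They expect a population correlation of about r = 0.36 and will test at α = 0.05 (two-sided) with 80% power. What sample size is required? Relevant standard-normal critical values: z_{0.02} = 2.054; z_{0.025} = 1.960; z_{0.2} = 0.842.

Fisher's z: C = ½·ln((1+r)/(1−r)) = ½·ln(2.1250) = 0.3769.
n = ((z_{α/2} + z_β)/C)² + 3.
(1.960 + 0.842) / 0.3769 = 2.802 / 0.3769 = 7.434.
n = 7.434² + 3 = 55.27 + 3 = 58.3.
Round up.

n = 59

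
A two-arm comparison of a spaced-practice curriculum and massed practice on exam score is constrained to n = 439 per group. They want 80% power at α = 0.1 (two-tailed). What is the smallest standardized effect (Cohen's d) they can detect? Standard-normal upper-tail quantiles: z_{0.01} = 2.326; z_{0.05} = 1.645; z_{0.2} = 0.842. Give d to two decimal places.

d_min ≈ 0.17

For two independent groups of n = 439 each: d_min = (z_{α/2} + z_β)·√(2/n).
z-sum = 1.645 + 0.842 = 2.487.
d_min = 2.487 × √(2/439) = 2.487 × 0.0675 = 0.168.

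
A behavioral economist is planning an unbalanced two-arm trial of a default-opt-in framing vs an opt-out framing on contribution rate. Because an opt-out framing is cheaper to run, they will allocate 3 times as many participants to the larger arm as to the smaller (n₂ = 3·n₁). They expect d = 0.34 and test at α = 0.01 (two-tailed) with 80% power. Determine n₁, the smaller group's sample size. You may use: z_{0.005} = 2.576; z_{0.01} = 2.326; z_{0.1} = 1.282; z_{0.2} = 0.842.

With allocation ratio k = n₂/n₁ = 3, Var(x̄₁−x̄₂) = σ²(1/n₁ + 1/(k·n₁)) = σ²·(k+1)/(k·n₁).
So n₁ = (1 + 1/k)·((z_{α/2} + z_β)/d)² = 1.333 × (3.418/0.34)².
n₁ = 1.333 × 101.06 = 134.7.
Round up: n₁ = 135, giving n₂ = 3 × 135 = 405.

n₁ = 135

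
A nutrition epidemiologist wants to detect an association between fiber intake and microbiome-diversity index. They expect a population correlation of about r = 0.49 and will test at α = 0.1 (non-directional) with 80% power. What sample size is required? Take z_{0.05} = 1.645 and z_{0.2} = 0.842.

n = 25

Fisher's z: C = ½·ln((1+r)/(1−r)) = ½·ln(2.9216) = 0.5361.
n = ((z_{α/2} + z_β)/C)² + 3.
(1.645 + 0.842) / 0.5361 = 2.487 / 0.5361 = 4.639.
n = 4.639² + 3 = 21.52 + 3 = 24.5.
Round up.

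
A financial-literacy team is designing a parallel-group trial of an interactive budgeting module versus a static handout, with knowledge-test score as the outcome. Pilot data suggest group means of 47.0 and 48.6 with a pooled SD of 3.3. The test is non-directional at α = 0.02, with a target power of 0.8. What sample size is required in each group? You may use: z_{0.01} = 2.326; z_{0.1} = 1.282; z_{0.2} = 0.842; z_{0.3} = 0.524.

Cohen's d = |M₁ − M₂| / SD_pooled = |47.0 − 48.6| / 3.3 = 1.6 / 3.3 = 0.485.
For two independent groups with equal n: n = 2·((z_{α/2} + z_β) / d)².
z_{α/2} + z_β = 2.326 + 0.842 = 3.168.
n = 2 × (3.168 / 0.485)² = 2 × 6.532² = 2 × 42.67 = 85.3.
Round up to the next whole participant.

n = 86 per group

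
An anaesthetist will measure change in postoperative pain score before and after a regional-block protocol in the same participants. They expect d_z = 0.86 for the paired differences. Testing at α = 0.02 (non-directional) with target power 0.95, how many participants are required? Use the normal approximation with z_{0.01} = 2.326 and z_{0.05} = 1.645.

For a paired (one-sample on differences) test: n = ((z_{α/2} + z_β) / d)².
z_{α/2} + z_β = 2.326 + 1.645 = 3.971.
n = (3.971 / 0.86)² = 4.617² = 21.32.
Round up.

n = 22 pairs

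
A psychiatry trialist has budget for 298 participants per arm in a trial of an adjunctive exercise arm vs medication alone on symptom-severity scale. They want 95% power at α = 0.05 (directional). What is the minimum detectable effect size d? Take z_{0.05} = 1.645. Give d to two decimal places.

d_min ≈ 0.27

For two independent groups of n = 298 each: d_min = (z_{α} + z_β)·√(2/n).
z-sum = 1.645 + 1.645 = 3.290.
d_min = 3.290 × √(2/298) = 3.290 × 0.0819 = 0.270.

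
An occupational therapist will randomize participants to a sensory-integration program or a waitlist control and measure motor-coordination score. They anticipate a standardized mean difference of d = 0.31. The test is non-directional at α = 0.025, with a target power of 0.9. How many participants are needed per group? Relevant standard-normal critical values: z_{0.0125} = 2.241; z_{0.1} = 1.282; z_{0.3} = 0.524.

For two independent groups with equal n: n = 2·((z_{α/2} + z_β) / d)².
z_{α/2} + z_β = 2.241 + 1.282 = 3.523.
n = 2 × (3.523 / 0.31)² = 2 × 11.365² = 2 × 129.15 = 258.3.
Round up to the next whole participant.

n = 259 per group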